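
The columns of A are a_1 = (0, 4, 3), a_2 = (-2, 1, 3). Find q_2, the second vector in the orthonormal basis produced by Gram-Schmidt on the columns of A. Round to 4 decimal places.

q_2 = (-0.7433, -0.4014, 0.5352)

a_1 = (0, 4, 3); ‖a_1‖ = 5.0000, so q_1 = (0.0000, 0.8000, 0.6000).
q_1·a_2 = 0.0000·(-2) + 0.8000·1 + 0.6000·3 = 2.6000.
u_2 = a_2 − 2.6000·q_1 = (-2.0000, -1.0800, 1.4400).
‖u_2‖ = 2.6907, so q_2 = (-0.7433, -0.4014, 0.5352).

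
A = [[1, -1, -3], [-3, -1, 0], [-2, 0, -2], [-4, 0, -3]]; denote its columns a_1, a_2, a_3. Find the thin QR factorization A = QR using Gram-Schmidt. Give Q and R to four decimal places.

a_1 = (1, -3, -2, -4); ‖a_1‖ = 5.4772, so e_1 = (0.1826, -0.5477, -0.3651, -0.7303).
e_1·a_2 = 0.1826·(-1) + (-0.5477)·(-1) + (-0.3651)·0 + (-0.7303)·0 = 0.3651.
u_2 = a_2 − 0.3651·e_1 = (-1.0667, -0.8000, 0.1333, 0.2667).
‖u_2‖ = 1.3663, so e_2 = (-0.7807, -0.5855, 0.0976, 0.1952).
e_1·a_3 = 0.1826·(-3) + (-0.5477)·0 + (-0.3651)·(-2) + (-0.7303)·(-3) = 2.3735; e_2·a_3 = (-0.7807)·(-3) + (-0.5855)·0 + 0.0976·(-2) + 0.1952·(-3) = 1.5614.
u_3 = a_3 − 2.3735·e_1 − 1.5614·e_2 = (-2.2143, 2.2143, -1.2857, -1.5714).
‖u_3‖ = 3.7321, so e_3 = (-0.5933, 0.5933, -0.3445, -0.4211).

Q = [[0.1826, -0.7807, -0.5933], [-0.5477, -0.5855, 0.5933], [-0.3651, 0.0976, -0.3445], [-0.7303, 0.1952, -0.4211]], R = [[5.4772, 0.3651, 2.3735], [0.0000, 1.3663, 1.5614], [0.0000, 0.0000, 3.7321]]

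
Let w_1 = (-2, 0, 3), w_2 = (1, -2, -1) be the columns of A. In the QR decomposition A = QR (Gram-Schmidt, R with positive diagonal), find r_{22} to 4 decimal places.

q_1 = w_1/‖w_1‖ = (-2, 0, 3)/3.6056 = (-0.5547, 0.0000, 0.8321).
r_{12} = q_1·w_2 = -1.3868.
u_2 = w_2 + 1.3868·q_1 = (0.2308, -2.0000, 0.1538).
r_{22} = ‖u_2‖ = 2.0191.

r_{22} = 2.0191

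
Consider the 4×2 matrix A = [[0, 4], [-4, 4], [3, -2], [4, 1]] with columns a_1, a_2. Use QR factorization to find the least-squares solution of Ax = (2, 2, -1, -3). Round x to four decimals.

x = (-0.4870, 0.1685)

a_1 = (0, -4, 3, 4); ‖a_1‖ = 6.4031, so q_1 = (0.0000, -0.6247, 0.4685, 0.6247).
q_1·a_2 = 0.0000·4 + (-0.6247)·4 + 0.4685·(-2) + 0.6247·1 = -2.8111.
u_2 = a_2 + 2.8111·q_1 = (4.0000, 2.2439, -0.6829, 2.7561).
‖u_2‖ = 5.3942, so q_2 = (0.7415, 0.4160, -0.1266, 0.5109).
Qᵀb = (-3.5920, 0.9088).
Back-substitute: x_2 = 0.9088/5.3942 = 0.1685.
x_1 = (-3.5920 + 2.8111·0.1685)/6.4031 = -0.4870.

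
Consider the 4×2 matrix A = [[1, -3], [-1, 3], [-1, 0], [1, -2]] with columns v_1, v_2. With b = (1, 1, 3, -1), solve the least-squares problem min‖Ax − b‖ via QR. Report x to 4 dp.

x = (-3.0000, -1.0000)

v_1 = (1, -1, -1, 1); ‖v_1‖ = 2.0000, so e_1 = (0.5000, -0.5000, -0.5000, 0.5000).
e_1·v_2 = 0.5000·(-3) + (-0.5000)·3 + (-0.5000)·0 + 0.5000·(-2) = -4.0000.
u_2 = v_2 + 4.0000·e_1 = (-1.0000, 1.0000, -2.0000, 0.0000).
‖u_2‖ = 2.4495, so e_2 = (-0.4082, 0.4082, -0.8165, 0.0000).
Qᵀb = (-2.0000, -2.4495).
Back-substitute: x_2 = -2.4495/2.4495 = -1.0000.
x_1 = (-2.0000 + 4.0000·(-1.0000))/2.0000 = -3.0000.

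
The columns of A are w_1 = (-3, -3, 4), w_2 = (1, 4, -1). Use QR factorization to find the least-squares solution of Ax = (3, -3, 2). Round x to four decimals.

x = (-0.2590, -0.8845)

q_1 = w_1/‖w_1‖ = (-3, -3, 4)/5.8310 = (-0.5145, -0.5145, 0.6860).
r_{12} = q_1·w_2 = -3.2585.
u_2 = w_2 + 3.2585·q_1 = (-0.6765, 2.3235, 1.2353).
‖u_2‖ = 2.7170, so q_2 = (-0.2490, 0.8552, 0.4546).
Qᵀb = (1.3720, -2.4031).
Back-substitute: x_2 = -2.4031/2.7170 = -0.8845.
x_1 = (1.3720 + 3.2585·(-0.8845))/5.8310 = -0.2590.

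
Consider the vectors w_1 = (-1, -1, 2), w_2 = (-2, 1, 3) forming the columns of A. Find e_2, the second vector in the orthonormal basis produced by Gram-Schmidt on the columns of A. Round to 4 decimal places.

e_2 = (-0.3450, 0.8971, 0.2760)

w_1 = (-1, -1, 2); ‖w_1‖ = 2.4495, so e_1 = (-0.4082, -0.4082, 0.8165).
e_1·w_2 = (-0.4082)·(-2) + (-0.4082)·1 + 0.8165·3 = 2.8577.
u_2 = w_2 − 2.8577·e_1 = (-0.8333, 2.1667, 0.6667).
‖u_2‖ = 2.4152, so e_2 = (-0.3450, 0.8971, 0.2760).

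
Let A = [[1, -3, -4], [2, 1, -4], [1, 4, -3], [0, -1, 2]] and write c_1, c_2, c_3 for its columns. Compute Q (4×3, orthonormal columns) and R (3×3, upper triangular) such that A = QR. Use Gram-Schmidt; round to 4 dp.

Q = [[0.4082, -0.6931, -0.4753], [0.8165, 0.0000, 0.3673], [0.4082, 0.6931, -0.2593], [0.0000, -0.1980, 0.7562]], R = [[2.4495, 1.2247, -6.1237], [0.0000, 5.0498, 0.2970], [0.0000, 0.0000, 2.7225]]

c_1 = (1, 2, 1, 0); ‖c_1‖ = 2.4495, so q_1 = (0.4082, 0.8165, 0.4082, 0.0000).
q_1·c_2 = 0.4082·(-3) + 0.8165·1 + 0.4082·4 + 0.0000·(-1) = 1.2247.
u_2 = c_2 − 1.2247·q_1 = (-3.5000, 0.0000, 3.5000, -1.0000).
‖u_2‖ = 5.0498, so q_2 = (-0.6931, 0.0000, 0.6931, -0.1980).
q_1·c_3 = 0.4082·(-4) + 0.8165·(-4) + 0.4082·(-3) + 0.0000·2 = -6.1237; q_2·c_3 = (-0.6931)·(-4) + (0.0000)·(-4) + 0.6931·(-3) + (-0.1980)·2 = 0.2970.
u_3 = c_3 + 6.1237·q_1 − 0.2970·q_2 = (-1.2941, 1.0000, -0.7059, 2.0588).
‖u_3‖ = 2.7225, so q_3 = (-0.4753, 0.3673, -0.2593, 0.7562).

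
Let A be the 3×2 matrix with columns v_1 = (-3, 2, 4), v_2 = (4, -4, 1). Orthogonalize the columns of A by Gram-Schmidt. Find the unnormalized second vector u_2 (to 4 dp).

u_2 = (2.3448, -2.8966, 3.2069)

v_1 = (-3, 2, 4); ‖v_1‖ = 5.3852, so e_1 = (-0.5571, 0.3714, 0.7428).
e_1·v_2 = (-0.5571)·4 + 0.3714·(-4) + 0.7428·1 = -2.9711.
u_2 = v_2 + 2.9711·e_1 = (2.3448, -2.8966, 3.2069).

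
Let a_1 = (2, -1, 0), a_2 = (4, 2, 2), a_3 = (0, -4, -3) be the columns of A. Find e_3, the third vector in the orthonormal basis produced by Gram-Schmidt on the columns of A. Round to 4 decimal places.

a_1 = (2, -1, 0); ‖a_1‖ = 2.2361, so e_1 = (0.8944, -0.4472, 0.0000).
e_1·a_2 = 0.8944·4 + (-0.4472)·2 + 0.0000·2 = 2.6833.
u_2 = a_2 − 2.6833·e_1 = (1.6000, 3.2000, 2.0000).
‖u_2‖ = 4.0988, so e_2 = (0.3904, 0.7807, 0.4880).
e_1·a_3 = 0.8944·0 + (-0.4472)·(-4) + 0.0000·(-3) = 1.7889; e_2·a_3 = 0.3904·0 + 0.7807·(-4) + 0.4880·(-3) = -4.5867.
u_3 = a_3 − 1.7889·e_1 + 4.5867·e_2 = (0.1905, 0.3810, -0.7619).
‖u_3‖ = 0.8729, so e_3 = (0.2182, 0.4364, -0.8729).

e_3 = (0.2182, 0.4364, -0.8729)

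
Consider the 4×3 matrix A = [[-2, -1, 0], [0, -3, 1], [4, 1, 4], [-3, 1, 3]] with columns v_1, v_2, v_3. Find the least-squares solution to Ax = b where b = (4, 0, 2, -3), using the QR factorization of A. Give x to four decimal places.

x = (0.3765, -0.4893, -0.0646)

q_1 = v_1/‖v_1‖ = (-2, 0, 4, -3)/5.3852 = (-0.3714, 0.0000, 0.7428, -0.5571).
r_{12} = q_1·v_2 = 0.5571.
u_2 = v_2 − 0.5571·q_1 = (-0.7931, -3.0000, 0.5862, 1.3103).
‖u_2‖ = 3.4190, so q_2 = (-0.2320, -0.8774, 0.1715, 0.3833).
r_{13} = q_1·v_3 = 1.2999; r_{23} = q_2·v_3 = 0.9581.
u_3 = v_3 − 1.2999·q_1 − 0.9581·q_2 = (0.7050, 1.8407, 2.8702, 3.3569).
‖u_3‖ = 4.8366, so q_3 = (0.1458, 0.3806, 0.5934, 0.6941).
Qᵀb = (1.6713, -1.7347, -0.3123).
Back-substitute: x_3 = -0.3123/4.8366 = -0.0646.
x_2 = (-1.7347 − 0.9581·(-0.0646))/3.4190 = -0.4893.
x_1 = (1.6713 − 0.5571·(-0.4893) − 1.2999·(-0.0646))/5.3852 = 0.3765.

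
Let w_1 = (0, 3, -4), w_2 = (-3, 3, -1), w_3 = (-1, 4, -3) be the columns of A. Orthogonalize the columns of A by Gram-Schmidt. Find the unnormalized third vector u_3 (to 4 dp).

e_1 = w_1/‖w_1‖ = (0, 3, -4)/5.0000 = (0.0000, 0.6000, -0.8000).
r_{12} = e_1·w_2 = 2.6000.
u_2 = w_2 − 2.6000·e_1 = (-3.0000, 1.4400, 1.0800).
‖u_2‖ = 3.4986, so e_2 = (-0.8575, 0.4116, 0.3087).
r_{13} = e_1·w_3 = 4.8000; r_{23} = e_2·w_3 = 1.5778.
u_3 = w_3 − 4.8000·e_1 − 1.5778·e_2 = (0.3529, 0.4706, 0.3529).

u_3 = (0.3529, 0.4706, 0.3529)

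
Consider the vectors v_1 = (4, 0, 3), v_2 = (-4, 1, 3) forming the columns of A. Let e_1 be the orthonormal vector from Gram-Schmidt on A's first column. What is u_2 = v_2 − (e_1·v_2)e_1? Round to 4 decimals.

u_2 = (-2.8800, 1.0000, 3.8400)

e_1 = v_1/‖v_1‖ = (4, 0, 3)/5.0000 = (0.8000, 0.0000, 0.6000).
r_{12} = e_1·v_2 = -1.4000.
u_2 = v_2 + 1.4000·e_1 = (-2.8800, 1.0000, 3.8400).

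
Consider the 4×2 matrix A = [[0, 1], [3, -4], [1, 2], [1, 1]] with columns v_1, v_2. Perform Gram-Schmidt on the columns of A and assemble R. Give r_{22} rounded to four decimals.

q_1 = v_1/‖v_1‖ = (0, 3, 1, 1)/3.3166 = (0.0000, 0.9045, 0.3015, 0.3015).
r_{12} = q_1·v_2 = -2.7136.
u_2 = v_2 + 2.7136·q_1 = (1.0000, -1.5455, 2.8182, 1.8182).
r_{22} = ‖u_2‖ = 3.8258.

r_{22} = 3.8258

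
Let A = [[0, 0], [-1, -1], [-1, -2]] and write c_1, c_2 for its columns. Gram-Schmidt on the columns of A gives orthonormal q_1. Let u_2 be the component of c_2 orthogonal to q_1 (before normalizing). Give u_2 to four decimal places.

c_1 = (0, -1, -1); ‖c_1‖ = 1.4142, so q_1 = (0.0000, -0.7071, -0.7071).
q_1·c_2 = 0.0000·0 + (-0.7071)·(-1) + (-0.7071)·(-2) = 2.1213.
u_2 = c_2 − 2.1213·q_1 = (0.0000, 0.5000, -0.5000).

u_2 = (0.0000, 0.5000, -0.5000)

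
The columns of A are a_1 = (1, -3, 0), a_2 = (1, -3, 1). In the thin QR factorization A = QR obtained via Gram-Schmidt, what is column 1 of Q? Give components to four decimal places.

q_1 = (0.3162, -0.9487, 0.0000)

a_1 = (1, -3, 0); ‖a_1‖ = 3.1623, so q_1 = (0.3162, -0.9487, 0.0000).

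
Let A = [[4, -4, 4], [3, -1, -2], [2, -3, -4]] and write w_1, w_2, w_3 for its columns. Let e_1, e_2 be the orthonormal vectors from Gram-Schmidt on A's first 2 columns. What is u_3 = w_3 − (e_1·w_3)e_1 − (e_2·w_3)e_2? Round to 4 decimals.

u_3 = (3.6899, -2.1085, -4.2171)

e_1 = w_1/‖w_1‖ = (4, 3, 2)/5.3852 = (0.7428, 0.5571, 0.3714).
r_{12} = e_1·w_2 = -4.6424.
u_2 = w_2 + 4.6424·e_1 = (-0.5517, 1.5862, -1.2759).
‖u_2‖ = 2.1091, so e_2 = (-0.2616, 0.7521, -0.6049).
r_{13} = e_1·w_3 = 0.3714; r_{23} = e_2·w_3 = -0.1308.
u_3 = w_3 − 0.3714·e_1 + 0.1308·e_2 = (3.6899, -2.1085, -4.2171).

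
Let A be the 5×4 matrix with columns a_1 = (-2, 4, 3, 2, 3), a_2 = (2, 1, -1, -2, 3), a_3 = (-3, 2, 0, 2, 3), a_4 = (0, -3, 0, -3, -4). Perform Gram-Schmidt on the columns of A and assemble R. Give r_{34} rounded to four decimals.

r_{34} = -1.6429

a_1 = (-2, 4, 3, 2, 3); ‖a_1‖ = 6.4807, so e_1 = (-0.3086, 0.6172, 0.4629, 0.3086, 0.4629).
e_1·a_2 = (-0.3086)·2 + 0.6172·1 + 0.4629·(-1) + 0.3086·(-2) + 0.4629·3 = 0.3086.
u_2 = a_2 − 0.3086·e_1 = (2.0952, 0.8095, -1.1429, -2.0952, 2.8571).
‖u_2‖ = 4.3480, so e_2 = (0.4819, 0.1862, -0.2628, -0.4819, 0.6571).
e_1·a_3 = (-0.3086)·(-3) + 0.6172·2 + 0.4629·0 + 0.3086·2 + 0.4629·3 = 4.1662; e_2·a_3 = 0.4819·(-3) + 0.1862·2 + (-0.2628)·0 + (-0.4819)·2 + 0.6571·3 = -0.0657.
u_3 = a_3 − 4.1662·e_1 + 0.0657·e_2 = (-1.6826, -0.5592, -1.9458, 0.6826, 1.1146).
‖u_3‖ = 2.9391, so e_3 = (-0.5725, -0.1903, -0.6620, 0.2323, 0.3792).
r_{34} = e_3·a_4 = -1.6429.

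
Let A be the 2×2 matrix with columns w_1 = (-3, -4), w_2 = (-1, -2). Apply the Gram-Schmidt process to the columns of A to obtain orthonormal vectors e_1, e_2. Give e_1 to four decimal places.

e_1 = (-0.6000, -0.8000)

w_1 = (-3, -4); ‖w_1‖ = 5.0000, so e_1 = (-0.6000, -0.8000).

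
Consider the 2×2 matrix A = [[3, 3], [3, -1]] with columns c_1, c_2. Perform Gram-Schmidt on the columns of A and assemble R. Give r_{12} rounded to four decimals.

r_{12} = 1.4142

c_1 = (3, 3); ‖c_1‖ = 4.2426, so q_1 = (0.7071, 0.7071).
r_{12} = q_1·c_2 = 1.4142.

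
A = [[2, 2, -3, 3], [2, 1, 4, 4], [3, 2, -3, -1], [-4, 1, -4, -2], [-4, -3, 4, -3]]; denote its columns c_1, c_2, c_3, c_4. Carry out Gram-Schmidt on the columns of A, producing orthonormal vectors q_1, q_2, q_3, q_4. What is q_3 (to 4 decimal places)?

c_1 = (2, 2, 3, -4, -4); ‖c_1‖ = 7.0000, so q_1 = (0.2857, 0.2857, 0.4286, -0.5714, -0.5714).
q_1·c_2 = 0.2857·2 + 0.2857·1 + 0.4286·2 + (-0.5714)·1 + (-0.5714)·(-3) = 2.8571.
u_2 = c_2 − 2.8571·q_1 = (1.1837, 0.1837, 0.7755, 2.6327, -1.3673).
‖u_2‖ = 3.2919, so q_2 = (0.3596, 0.0558, 0.2356, 0.7997, -0.4154).
q_1·c_3 = 0.2857·(-3) + 0.2857·4 + 0.4286·(-3) + (-0.5714)·(-4) + (-0.5714)·4 = -1.0000; q_2·c_3 = 0.3596·(-3) + 0.0558·4 + 0.2356·(-3) + 0.7997·(-4) + (-0.4154)·4 = -6.4227.
u_3 = c_3 + 1.0000·q_1 + 6.4227·q_2 = (-0.4049, 4.6441, -1.0584, 0.5650, 0.7608).
‖u_3‖ = 4.8733, so q_3 = (-0.0831, 0.9530, -0.2172, 0.1159, 0.1561).

q_3 = (-0.0831, 0.9530, -0.2172, 0.1159, 0.1561)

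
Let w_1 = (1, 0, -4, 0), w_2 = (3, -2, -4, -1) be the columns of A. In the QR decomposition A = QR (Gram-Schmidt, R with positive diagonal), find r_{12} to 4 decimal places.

r_{12} = 4.6082

w_1 = (1, 0, -4, 0); ‖w_1‖ = 4.1231, so e_1 = (0.2425, 0.0000, -0.9701, 0.0000).
r_{12} = e_1·w_2 = 4.6082.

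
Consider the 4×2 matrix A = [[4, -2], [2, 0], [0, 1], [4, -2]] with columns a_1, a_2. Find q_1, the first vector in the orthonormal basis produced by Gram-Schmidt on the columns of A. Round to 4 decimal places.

q_1 = a_1/‖a_1‖ = (4, 2, 0, 4)/6.0000 = (0.6667, 0.3333, 0.0000, 0.6667).

q_1 = (0.6667, 0.3333, 0.0000, 0.6667)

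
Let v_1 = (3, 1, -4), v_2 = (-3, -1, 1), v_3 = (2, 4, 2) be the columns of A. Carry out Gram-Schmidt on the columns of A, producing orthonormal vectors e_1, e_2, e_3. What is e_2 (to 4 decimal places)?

e_2 = (-0.7442, -0.2481, -0.6202)

v_1 = (3, 1, -4); ‖v_1‖ = 5.0990, so e_1 = (0.5883, 0.1961, -0.7845).
e_1·v_2 = 0.5883·(-3) + 0.1961·(-1) + (-0.7845)·1 = -2.7456.
u_2 = v_2 + 2.7456·e_1 = (-1.3846, -0.4615, -1.1538).
‖u_2‖ = 1.8605, so e_2 = (-0.7442, -0.2481, -0.6202).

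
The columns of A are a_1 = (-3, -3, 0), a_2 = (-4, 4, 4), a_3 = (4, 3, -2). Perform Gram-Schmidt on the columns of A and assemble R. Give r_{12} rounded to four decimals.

r_{12} = 0.0000

e_1 = a_1/‖a_1‖ = (-3, -3, 0)/4.2426 = (-0.7071, -0.7071, 0.0000).
r_{12} = e_1·a_2 = 0.0000.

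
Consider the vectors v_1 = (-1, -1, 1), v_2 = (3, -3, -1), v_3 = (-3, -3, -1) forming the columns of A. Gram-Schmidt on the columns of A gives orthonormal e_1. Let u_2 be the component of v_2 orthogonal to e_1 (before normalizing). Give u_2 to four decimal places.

u_2 = (2.6667, -3.3333, -0.6667)

v_1 = (-1, -1, 1); ‖v_1‖ = 1.7321, so e_1 = (-0.5774, -0.5774, 0.5774).
e_1·v_2 = (-0.5774)·3 + (-0.5774)·(-3) + 0.5774·(-1) = -0.5774.
u_2 = v_2 + 0.5774·e_1 = (2.6667, -3.3333, -0.6667).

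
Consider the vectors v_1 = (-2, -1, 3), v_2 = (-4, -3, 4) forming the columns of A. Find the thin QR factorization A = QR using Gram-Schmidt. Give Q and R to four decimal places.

v_1 = (-2, -1, 3); ‖v_1‖ = 3.7417, so q_1 = (-0.5345, -0.2673, 0.8018).
q_1·v_2 = (-0.5345)·(-4) + (-0.2673)·(-3) + 0.8018·4 = 6.1470.
u_2 = v_2 − 6.1470·q_1 = (-0.7143, -1.3571, -0.9286).
‖u_2‖ = 1.7928, so q_2 = (-0.3984, -0.7570, -0.5179).

Q = [[-0.5345, -0.3984], [-0.2673, -0.7570], [0.8018, -0.5179]], R = [[3.7417, 6.1470], [0.0000, 1.7928]]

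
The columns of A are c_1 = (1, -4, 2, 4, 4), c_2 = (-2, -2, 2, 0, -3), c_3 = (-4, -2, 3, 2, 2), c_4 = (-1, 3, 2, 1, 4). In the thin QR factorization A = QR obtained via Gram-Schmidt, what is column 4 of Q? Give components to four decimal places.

c_1 = (1, -4, 2, 4, 4); ‖c_1‖ = 7.2801, so q_1 = (0.1374, -0.5494, 0.2747, 0.5494, 0.5494).
q_1·c_2 = 0.1374·(-2) + (-0.5494)·(-2) + 0.2747·2 + 0.5494·0 + 0.5494·(-3) = -0.2747.
u_2 = c_2 + 0.2747·q_1 = (-1.9623, -2.1509, 2.0755, 0.1509, -2.8491).
‖u_2‖ = 4.5743, so q_2 = (-0.4290, -0.4702, 0.4537, 0.0330, -0.6228).
q_1·c_3 = 0.1374·(-4) + (-0.5494)·(-2) + 0.2747·3 + 0.5494·2 + 0.5494·2 = 3.5714; q_2·c_3 = (-0.4290)·(-4) + (-0.4702)·(-2) + 0.4537·3 + 0.0330·2 + (-0.6228)·2 = 2.8378.
u_3 = c_3 − 3.5714·q_1 − 2.8378·q_2 = (-3.2732, 1.2967, 0.7313, -0.0559, 1.8052).
‖u_3‖ = 4.0239, so q_3 = (-0.8134, 0.3222, 0.1817, -0.0139, 0.4486).
q_1·c_4 = 0.1374·(-1) + (-0.5494)·3 + 0.2747·2 + 0.5494·1 + 0.5494·4 = 1.5110; q_2·c_4 = (-0.4290)·(-1) + (-0.4702)·3 + 0.4537·2 + 0.0330·1 + (-0.6228)·4 = -2.5326; q_3·c_4 = (-0.8134)·(-1) + 0.3222·3 + 0.1817·2 + (-0.0139)·1 + 0.4486·4 = 3.9242.
u_4 = c_4 − 1.5110·q_1 + 2.5326·q_2 − 3.9242·q_3 = (0.8981, 1.3748, 2.0208, 0.3079, -0.1681).
‖u_4‖ = 2.6274, so q_4 = (0.3418, 0.5232, 0.7691, 0.1172, -0.0640).

q_4 = (0.3418, 0.5232, 0.7691, 0.1172, -0.0640)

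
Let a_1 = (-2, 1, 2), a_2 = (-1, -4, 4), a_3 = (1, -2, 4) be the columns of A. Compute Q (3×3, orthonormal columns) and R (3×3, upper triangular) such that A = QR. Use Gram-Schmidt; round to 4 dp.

a_1 = (-2, 1, 2); ‖a_1‖ = 3.0000, so q_1 = (-0.6667, 0.3333, 0.6667).
q_1·a_2 = (-0.6667)·(-1) + 0.3333·(-4) + 0.6667·4 = 2.0000.
u_2 = a_2 − 2.0000·q_1 = (0.3333, -4.6667, 2.6667).
‖u_2‖ = 5.3852, so q_2 = (0.0619, -0.8666, 0.4952).
q_1·a_3 = (-0.6667)·1 + 0.3333·(-2) + 0.6667·4 = 1.3333; q_2·a_3 = 0.0619·1 + (-0.8666)·(-2) + 0.4952·4 = 3.7758.
u_3 = a_3 − 1.3333·q_1 − 3.7758·q_2 = (1.6552, 0.8276, 1.2414).
‖u_3‖ = 2.2283, so q_3 = (0.7428, 0.3714, 0.5571).

Q = [[-0.6667, 0.0619, 0.7428], [0.3333, -0.8666, 0.3714], [0.6667, 0.4952, 0.5571]], R = [[3.0000, 2.0000, 1.3333], [0.0000, 5.3852, 3.7758], [0.0000, 0.0000, 2.2283]]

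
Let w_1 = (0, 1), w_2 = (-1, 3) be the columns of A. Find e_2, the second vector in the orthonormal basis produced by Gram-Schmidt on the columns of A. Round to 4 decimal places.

w_1 = (0, 1); ‖w_1‖ = 1.0000, so e_1 = (0.0000, 1.0000).
e_1·w_2 = 0.0000·(-1) + 1.0000·3 = 3.0000.
u_2 = w_2 − 3.0000·e_1 = (-1.0000, 0.0000).
‖u_2‖ = 1.0000, so e_2 = (-1.0000, 0.0000).

e_2 = (-1.0000, 0.0000)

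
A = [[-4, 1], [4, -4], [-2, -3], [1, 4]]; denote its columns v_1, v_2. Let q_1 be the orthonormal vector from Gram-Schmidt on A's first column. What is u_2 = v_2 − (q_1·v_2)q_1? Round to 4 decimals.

u_2 = (-0.0811, -2.9189, -3.5405, 4.2703)

q_1 = v_1/‖v_1‖ = (-4, 4, -2, 1)/6.0828 = (-0.6576, 0.6576, -0.3288, 0.1644).
r_{12} = q_1·v_2 = -1.6440.
u_2 = v_2 + 1.6440·q_1 = (-0.0811, -2.9189, -3.5405, 4.2703).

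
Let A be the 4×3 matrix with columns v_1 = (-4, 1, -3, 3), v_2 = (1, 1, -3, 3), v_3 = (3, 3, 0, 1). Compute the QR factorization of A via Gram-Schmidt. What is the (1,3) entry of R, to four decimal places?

r_{13} = -1.0142

e_1 = v_1/‖v_1‖ = (-4, 1, -3, 3)/5.9161 = (-0.6761, 0.1690, -0.5071, 0.5071).
r_{13} = e_1·v_3 = -1.0142.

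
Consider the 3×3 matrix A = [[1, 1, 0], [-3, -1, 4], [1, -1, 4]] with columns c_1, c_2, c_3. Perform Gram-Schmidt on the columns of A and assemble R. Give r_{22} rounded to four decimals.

c_1 = (1, -3, 1); ‖c_1‖ = 3.3166, so q_1 = (0.3015, -0.9045, 0.3015).
q_1·c_2 = 0.3015·1 + (-0.9045)·(-1) + 0.3015·(-1) = 0.9045.
u_2 = c_2 − 0.9045·q_1 = (0.7273, -0.1818, -1.2727).
r_{22} = ‖u_2‖ = 1.4771.

r_{22} = 1.4771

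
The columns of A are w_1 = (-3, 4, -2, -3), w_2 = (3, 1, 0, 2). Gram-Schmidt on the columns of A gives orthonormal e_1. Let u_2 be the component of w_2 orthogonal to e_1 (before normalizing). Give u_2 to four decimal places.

w_1 = (-3, 4, -2, -3); ‖w_1‖ = 6.1644, so e_1 = (-0.4867, 0.6489, -0.3244, -0.4867).
e_1·w_2 = (-0.4867)·3 + 0.6489·1 + (-0.3244)·0 + (-0.4867)·2 = -1.7844.
u_2 = w_2 + 1.7844·e_1 = (2.1316, 2.1579, -0.5789, 1.1316).

u_2 = (2.1316, 2.1579, -0.5789, 1.1316)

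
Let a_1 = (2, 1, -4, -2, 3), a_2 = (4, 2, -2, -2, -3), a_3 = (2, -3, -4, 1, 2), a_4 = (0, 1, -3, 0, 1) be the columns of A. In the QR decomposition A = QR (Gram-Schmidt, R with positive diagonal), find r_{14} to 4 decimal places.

r_{14} = 2.7440

a_1 = (2, 1, -4, -2, 3); ‖a_1‖ = 5.8310, so e_1 = (0.3430, 0.1715, -0.6860, -0.3430, 0.5145).
r_{14} = e_1·a_4 = 2.7440.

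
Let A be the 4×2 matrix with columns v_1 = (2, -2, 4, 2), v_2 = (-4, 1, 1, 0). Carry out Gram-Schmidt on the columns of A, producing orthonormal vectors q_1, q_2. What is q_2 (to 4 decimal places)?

q_2 = (-0.8736, 0.1398, 0.4543, 0.1048)

q_1 = v_1/‖v_1‖ = (2, -2, 4, 2)/5.2915 = (0.3780, -0.3780, 0.7559, 0.3780).
r_{12} = q_1·v_2 = -1.1339.
u_2 = v_2 + 1.1339·q_1 = (-3.5714, 0.5714, 1.8571, 0.4286).
‖u_2‖ = 4.0883, so q_2 = (-0.8736, 0.1398, 0.4543, 0.1048).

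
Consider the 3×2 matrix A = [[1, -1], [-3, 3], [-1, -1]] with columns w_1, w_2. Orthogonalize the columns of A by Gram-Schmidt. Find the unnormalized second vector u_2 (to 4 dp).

u_2 = (-0.1818, 0.5455, -1.8182)

e_1 = w_1/‖w_1‖ = (1, -3, -1)/3.3166 = (0.3015, -0.9045, -0.3015).
r_{12} = e_1·w_2 = -2.7136.
u_2 = w_2 + 2.7136·e_1 = (-0.1818, 0.5455, -1.8182).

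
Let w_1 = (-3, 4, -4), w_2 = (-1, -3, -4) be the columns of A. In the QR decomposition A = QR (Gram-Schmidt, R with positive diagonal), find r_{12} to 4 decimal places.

r_{12} = 1.0932

w_1 = (-3, 4, -4); ‖w_1‖ = 6.4031, so q_1 = (-0.4685, 0.6247, -0.6247).
r_{12} = q_1·w_2 = 1.0932.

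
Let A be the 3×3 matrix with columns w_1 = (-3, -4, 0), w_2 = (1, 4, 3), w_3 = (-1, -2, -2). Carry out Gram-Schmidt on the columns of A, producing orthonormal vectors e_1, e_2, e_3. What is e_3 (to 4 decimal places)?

w_1 = (-3, -4, 0); ‖w_1‖ = 5.0000, so e_1 = (-0.6000, -0.8000, 0.0000).
e_1·w_2 = (-0.6000)·1 + (-0.8000)·4 + 0.0000·3 = -3.8000.
u_2 = w_2 + 3.8000·e_1 = (-1.2800, 0.9600, 3.0000).
‖u_2‖ = 3.4000, so e_2 = (-0.3765, 0.2824, 0.8824).
e_1·w_3 = (-0.6000)·(-1) + (-0.8000)·(-2) + 0.0000·(-2) = 2.2000; e_2·w_3 = (-0.3765)·(-1) + 0.2824·(-2) + 0.8824·(-2) = -1.9529.
u_3 = w_3 − 2.2000·e_1 + 1.9529·e_2 = (-0.4152, 0.3114, -0.2768).
‖u_3‖ = 0.5882, so e_3 = (-0.7059, 0.5294, -0.4706).

e_3 = (-0.7059, 0.5294, -0.4706)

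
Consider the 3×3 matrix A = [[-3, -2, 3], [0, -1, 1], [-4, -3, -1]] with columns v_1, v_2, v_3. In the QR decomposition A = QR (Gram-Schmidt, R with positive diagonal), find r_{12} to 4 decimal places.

r_{12} = 3.6000

v_1 = (-3, 0, -4); ‖v_1‖ = 5.0000, so q_1 = (-0.6000, 0.0000, -0.8000).
r_{12} = q_1·v_2 = 3.6000.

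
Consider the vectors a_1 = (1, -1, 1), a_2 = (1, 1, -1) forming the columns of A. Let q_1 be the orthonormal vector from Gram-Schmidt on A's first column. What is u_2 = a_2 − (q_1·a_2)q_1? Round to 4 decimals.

a_1 = (1, -1, 1); ‖a_1‖ = 1.7321, so q_1 = (0.5774, -0.5774, 0.5774).
q_1·a_2 = 0.5774·1 + (-0.5774)·1 + 0.5774·(-1) = -0.5774.
u_2 = a_2 + 0.5774·q_1 = (1.3333, 0.6667, -0.6667).

u_2 = (1.3333, 0.6667, -0.6667)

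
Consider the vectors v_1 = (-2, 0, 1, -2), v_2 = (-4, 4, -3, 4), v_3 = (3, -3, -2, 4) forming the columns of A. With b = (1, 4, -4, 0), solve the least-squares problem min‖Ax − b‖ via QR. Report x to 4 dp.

x = (-2.3975, 0.2590, -1.0222)

q_1 = v_1/‖v_1‖ = (-2, 0, 1, -2)/3.0000 = (-0.6667, 0.0000, 0.3333, -0.6667).
r_{12} = q_1·v_2 = -1.0000.
u_2 = v_2 + 1.0000·q_1 = (-4.6667, 4.0000, -2.6667, 3.3333).
‖u_2‖ = 7.4833, so q_2 = (-0.6236, 0.5345, -0.3563, 0.4454).
r_{13} = q_1·v_3 = -5.3333; r_{23} = q_2·v_3 = -0.9800.
u_3 = v_3 + 5.3333·q_1 + 0.9800·q_2 = (-1.1667, -2.4762, -0.5714, 0.8810).
‖u_3‖ = 2.9318, so q_3 = (-0.3979, -0.8446, -0.1949, 0.3005).
Qᵀb = (-2.0000, 2.9399, -2.9967).
Back-substitute: x_3 = -2.9967/2.9318 = -1.0222.
x_2 = (2.9399 + 0.9800·(-1.0222))/7.4833 = 0.2590.
x_1 = (-2.0000 + 1.0000·0.2590 + 5.3333·(-1.0222))/3.0000 = -2.3975.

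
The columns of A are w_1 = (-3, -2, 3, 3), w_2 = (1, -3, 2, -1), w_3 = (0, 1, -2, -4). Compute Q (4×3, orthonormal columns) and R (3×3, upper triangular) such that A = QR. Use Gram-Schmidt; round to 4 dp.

Q = [[-0.5388, 0.4249, -0.7176], [-0.3592, -0.7024, -0.0444], [0.5388, 0.3815, -0.0543], [0.5388, -0.4249, -0.6929]], R = [[5.5678, 1.0776, -3.5921], [0.0000, 3.7200, 0.2341], [0.0000, 0.0000, 2.8358]]

w_1 = (-3, -2, 3, 3); ‖w_1‖ = 5.5678, so e_1 = (-0.5388, -0.3592, 0.5388, 0.5388).
e_1·w_2 = (-0.5388)·1 + (-0.3592)·(-3) + 0.5388·2 + 0.5388·(-1) = 1.0776.
u_2 = w_2 − 1.0776·e_1 = (1.5806, -2.6129, 1.4194, -1.5806).
‖u_2‖ = 3.7200, so e_2 = (0.4249, -0.7024, 0.3815, -0.4249).
e_1·w_3 = (-0.5388)·0 + (-0.3592)·1 + 0.5388·(-2) + 0.5388·(-4) = -3.5921; e_2·w_3 = 0.4249·0 + (-0.7024)·1 + 0.3815·(-2) + (-0.4249)·(-4) = 0.2341.
u_3 = w_3 + 3.5921·e_1 − 0.2341·e_2 = (-2.0350, -0.1259, -0.1538, -1.9650).
‖u_3‖ = 2.8358, so e_3 = (-0.7176, -0.0444, -0.0543, -0.6929).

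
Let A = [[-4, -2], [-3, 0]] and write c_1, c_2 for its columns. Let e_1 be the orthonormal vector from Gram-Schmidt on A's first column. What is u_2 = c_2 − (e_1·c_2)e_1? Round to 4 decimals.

c_1 = (-4, -3); ‖c_1‖ = 5.0000, so e_1 = (-0.8000, -0.6000).
e_1·c_2 = (-0.8000)·(-2) + (-0.6000)·0 = 1.6000.
u_2 = c_2 − 1.6000·e_1 = (-0.7200, 0.9600).

u_2 = (-0.7200, 0.9600)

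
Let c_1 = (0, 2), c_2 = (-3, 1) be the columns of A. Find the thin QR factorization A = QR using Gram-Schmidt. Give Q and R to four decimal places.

Q = [[0.0000, -1.0000], [1.0000, 0.0000]], R = [[2.0000, 1.0000], [0.0000, 3.0000]]

q_1 = c_1/‖c_1‖ = (0, 2)/2.0000 = (0.0000, 1.0000).
r_{12} = q_1·c_2 = 1.0000.
u_2 = c_2 − 1.0000·q_1 = (-3.0000, 0.0000).
‖u_2‖ = 3.0000, so q_2 = (-1.0000, 0.0000).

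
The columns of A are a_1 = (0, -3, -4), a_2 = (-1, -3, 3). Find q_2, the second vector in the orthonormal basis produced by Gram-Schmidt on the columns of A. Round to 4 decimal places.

a_1 = (0, -3, -4); ‖a_1‖ = 5.0000, so q_1 = (0.0000, -0.6000, -0.8000).
q_1·a_2 = 0.0000·(-1) + (-0.6000)·(-3) + (-0.8000)·3 = -0.6000.
u_2 = a_2 + 0.6000·q_1 = (-1.0000, -3.3600, 2.5200).
‖u_2‖ = 4.3174, so q_2 = (-0.2316, -0.7782, 0.5837).

q_2 = (-0.2316, -0.7782, 0.5837)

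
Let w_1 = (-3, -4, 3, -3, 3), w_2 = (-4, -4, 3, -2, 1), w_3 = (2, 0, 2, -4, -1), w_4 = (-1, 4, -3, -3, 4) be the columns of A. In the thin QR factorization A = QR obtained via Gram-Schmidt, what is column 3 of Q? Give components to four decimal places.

w_1 = (-3, -4, 3, -3, 3); ‖w_1‖ = 7.2111, so q_1 = (-0.4160, -0.5547, 0.4160, -0.4160, 0.4160).
q_1·w_2 = (-0.4160)·(-4) + (-0.5547)·(-4) + 0.4160·3 + (-0.4160)·(-2) + 0.4160·1 = 6.3791.
u_2 = w_2 − 6.3791·q_1 = (-1.3462, -0.4615, 0.3462, 0.6538, -1.6538).
‖u_2‖ = 2.3038, so q_2 = (-0.5843, -0.2003, 0.1503, 0.2838, -0.7179).
q_1·w_3 = (-0.4160)·2 + (-0.5547)·0 + 0.4160·2 + (-0.4160)·(-4) + 0.4160·(-1) = 1.2481; q_2·w_3 = (-0.5843)·2 + (-0.2003)·0 + 0.1503·2 + 0.2838·(-4) + (-0.7179)·(-1) = -1.2855.
u_3 = w_3 − 1.2481·q_1 + 1.2855·q_2 = (1.7681, 0.4348, 1.6739, -3.1159, -2.4420).
‖u_3‖ = 4.6680, so q_3 = (0.3788, 0.0931, 0.3586, -0.6675, -0.5231).

q_3 = (0.3788, 0.0931, 0.3586, -0.6675, -0.5231)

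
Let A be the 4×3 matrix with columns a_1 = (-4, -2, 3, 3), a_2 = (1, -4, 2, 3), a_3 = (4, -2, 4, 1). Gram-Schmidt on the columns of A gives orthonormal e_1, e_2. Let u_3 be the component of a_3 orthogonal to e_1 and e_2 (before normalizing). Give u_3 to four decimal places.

a_1 = (-4, -2, 3, 3); ‖a_1‖ = 6.1644, so e_1 = (-0.6489, -0.3244, 0.4867, 0.4867).
e_1·a_2 = (-0.6489)·1 + (-0.3244)·(-4) + 0.4867·2 + 0.4867·3 = 3.0822.
u_2 = a_2 − 3.0822·e_1 = (3.0000, -3.0000, 0.5000, 1.5000).
‖u_2‖ = 4.5277, so e_2 = (0.6626, -0.6626, 0.1104, 0.3313).
e_1·a_3 = (-0.6489)·4 + (-0.3244)·(-2) + 0.4867·4 + 0.4867·1 = 0.4867; e_2·a_3 = 0.6626·4 + (-0.6626)·(-2) + 0.1104·4 + 0.3313·1 = 4.7486.
u_3 = a_3 − 0.4867·e_1 − 4.7486·e_2 = (1.1694, 1.3042, 3.2388, -0.8100).

u_3 = (1.1694, 1.3042, 3.2388, -0.8100)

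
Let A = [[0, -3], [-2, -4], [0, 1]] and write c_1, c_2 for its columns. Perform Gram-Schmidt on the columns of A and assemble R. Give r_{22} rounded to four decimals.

r_{22} = 3.1623

e_1 = c_1/‖c_1‖ = (0, -2, 0)/2.0000 = (0.0000, -1.0000, 0.0000).
r_{12} = e_1·c_2 = 4.0000.
u_2 = c_2 − 4.0000·e_1 = (-3.0000, 0.0000, 1.0000).
r_{22} = ‖u_2‖ = 3.1623.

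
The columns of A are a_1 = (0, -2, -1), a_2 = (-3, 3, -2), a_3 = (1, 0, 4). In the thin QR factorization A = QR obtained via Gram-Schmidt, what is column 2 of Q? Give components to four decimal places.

q_2 = (-0.6919, 0.3229, -0.6458)

a_1 = (0, -2, -1); ‖a_1‖ = 2.2361, so q_1 = (0.0000, -0.8944, -0.4472).
q_1·a_2 = 0.0000·(-3) + (-0.8944)·3 + (-0.4472)·(-2) = -1.7889.
u_2 = a_2 + 1.7889·q_1 = (-3.0000, 1.4000, -2.8000).
‖u_2‖ = 4.3359, so q_2 = (-0.6919, 0.3229, -0.6458).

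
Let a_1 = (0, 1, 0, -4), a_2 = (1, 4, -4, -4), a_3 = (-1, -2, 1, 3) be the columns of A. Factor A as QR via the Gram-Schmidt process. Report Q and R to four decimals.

q_1 = a_1/‖a_1‖ = (0, 1, 0, -4)/4.1231 = (0.0000, 0.2425, 0.0000, -0.9701).
r_{12} = q_1·a_2 = 4.8507.
u_2 = a_2 − 4.8507·q_1 = (1.0000, 2.8235, -4.0000, 0.7059).
‖u_2‖ = 5.0468, so q_2 = (0.1981, 0.5595, -0.7926, 0.1399).
r_{13} = q_1·a_3 = -3.3955; r_{23} = q_2·a_3 = -1.6901.
u_3 = a_3 + 3.3955·q_1 + 1.6901·q_2 = (-0.6651, -0.2309, -0.3395, -0.0577).
‖u_3‖ = 0.7838, so q_3 = (-0.8486, -0.2947, -0.4331, -0.0737).

Q = [[0.0000, 0.1981, -0.8486], [0.2425, 0.5595, -0.2947], [0.0000, -0.7926, -0.4331], [-0.9701, 0.1399, -0.0737]], R = [[4.1231, 4.8507, -3.3955], [0.0000, 5.0468, -1.6901], [0.0000, 0.0000, 0.7838]]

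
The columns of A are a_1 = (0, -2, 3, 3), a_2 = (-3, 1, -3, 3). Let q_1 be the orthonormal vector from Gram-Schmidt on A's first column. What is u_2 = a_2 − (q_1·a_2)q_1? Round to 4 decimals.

u_2 = (-3.0000, 0.8182, -2.7273, 3.2727)

q_1 = a_1/‖a_1‖ = (0, -2, 3, 3)/4.6904 = (0.0000, -0.4264, 0.6396, 0.6396).
r_{12} = q_1·a_2 = -0.4264.
u_2 = a_2 + 0.4264·q_1 = (-3.0000, 0.8182, -2.7273, 3.2727).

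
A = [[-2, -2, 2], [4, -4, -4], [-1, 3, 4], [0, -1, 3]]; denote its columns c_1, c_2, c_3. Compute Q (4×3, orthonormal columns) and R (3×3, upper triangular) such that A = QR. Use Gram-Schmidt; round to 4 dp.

Q = [[-0.4364, -0.7807, 0.0976], [0.8729, -0.2602, 0.1952], [-0.2182, 0.5205, 0.5855], [0.0000, -0.2277, 0.7807]], R = [[4.5826, -3.2733, -5.2372], [0.0000, 4.3916, 0.8783], [0.0000, 0.0000, 4.0988]]

c_1 = (-2, 4, -1, 0); ‖c_1‖ = 4.5826, so q_1 = (-0.4364, 0.8729, -0.2182, 0.0000).
q_1·c_2 = (-0.4364)·(-2) + 0.8729·(-4) + (-0.2182)·3 + 0.0000·(-1) = -3.2733.
u_2 = c_2 + 3.2733·q_1 = (-3.4286, -1.1429, 2.2857, -1.0000).
‖u_2‖ = 4.3916, so q_2 = (-0.7807, -0.2602, 0.5205, -0.2277).
q_1·c_3 = (-0.4364)·2 + 0.8729·(-4) + (-0.2182)·4 + 0.0000·3 = -5.2372; q_2·c_3 = (-0.7807)·2 + (-0.2602)·(-4) + 0.5205·4 + (-0.2277)·3 = 0.8783.
u_3 = c_3 + 5.2372·q_1 − 0.8783·q_2 = (0.4000, 0.8000, 2.4000, 3.2000).
‖u_3‖ = 4.0988, so q_3 = (0.0976, 0.1952, 0.5855, 0.7807).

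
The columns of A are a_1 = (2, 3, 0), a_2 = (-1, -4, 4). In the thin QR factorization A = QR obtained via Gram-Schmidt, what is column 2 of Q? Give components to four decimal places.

e_2 = (0.2725, -0.1817, 0.9448)

e_1 = a_1/‖a_1‖ = (2, 3, 0)/3.6056 = (0.5547, 0.8321, 0.0000).
r_{12} = e_1·a_2 = -3.8829.
u_2 = a_2 + 3.8829·e_1 = (1.1538, -0.7692, 4.0000).
‖u_2‖ = 4.2336, so e_2 = (0.2725, -0.1817, 0.9448).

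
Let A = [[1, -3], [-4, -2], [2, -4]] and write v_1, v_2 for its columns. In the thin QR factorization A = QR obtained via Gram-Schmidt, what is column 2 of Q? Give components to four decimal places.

e_2 = (-0.5345, -0.4811, -0.6949)

v_1 = (1, -4, 2); ‖v_1‖ = 4.5826, so e_1 = (0.2182, -0.8729, 0.4364).
e_1·v_2 = 0.2182·(-3) + (-0.8729)·(-2) + 0.4364·(-4) = -0.6547.
u_2 = v_2 + 0.6547·e_1 = (-2.8571, -2.5714, -3.7143).
‖u_2‖ = 5.3452, so e_2 = (-0.5345, -0.4811, -0.6949).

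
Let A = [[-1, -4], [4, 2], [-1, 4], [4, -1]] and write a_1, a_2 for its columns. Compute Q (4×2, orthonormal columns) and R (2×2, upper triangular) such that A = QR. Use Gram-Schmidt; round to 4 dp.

Q = [[-0.1715, -0.6424], [0.6860, 0.2530], [-0.1715, 0.6813], [0.6860, -0.2433]], R = [[5.8310, 0.6860], [0.0000, 6.0440]]

a_1 = (-1, 4, -1, 4); ‖a_1‖ = 5.8310, so e_1 = (-0.1715, 0.6860, -0.1715, 0.6860).
e_1·a_2 = (-0.1715)·(-4) + 0.6860·2 + (-0.1715)·4 + 0.6860·(-1) = 0.6860.
u_2 = a_2 − 0.6860·e_1 = (-3.8824, 1.5294, 4.1176, -1.4706).
‖u_2‖ = 6.0440, so e_2 = (-0.6424, 0.2530, 0.6813, -0.2433).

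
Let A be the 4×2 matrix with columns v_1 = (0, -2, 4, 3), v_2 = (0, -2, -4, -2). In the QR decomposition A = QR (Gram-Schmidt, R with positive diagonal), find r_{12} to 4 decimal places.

r_{12} = -3.3425

q_1 = v_1/‖v_1‖ = (0, -2, 4, 3)/5.3852 = (0.0000, -0.3714, 0.7428, 0.5571).
r_{12} = q_1·v_2 = -3.3425.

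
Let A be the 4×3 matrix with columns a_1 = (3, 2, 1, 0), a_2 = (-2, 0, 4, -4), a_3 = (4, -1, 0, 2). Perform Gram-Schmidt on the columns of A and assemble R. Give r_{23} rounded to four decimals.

r_{23} = -2.4383

e_1 = a_1/‖a_1‖ = (3, 2, 1, 0)/3.7417 = (0.8018, 0.5345, 0.2673, 0.0000).
r_{12} = e_1·a_2 = -0.5345.
u_2 = a_2 + 0.5345·e_1 = (-1.5714, 0.2857, 4.1429, -4.0000).
‖u_2‖ = 5.9761, so e_2 = (-0.2630, 0.0478, 0.6932, -0.6693).
r_{23} = e_2·a_3 = -2.4383.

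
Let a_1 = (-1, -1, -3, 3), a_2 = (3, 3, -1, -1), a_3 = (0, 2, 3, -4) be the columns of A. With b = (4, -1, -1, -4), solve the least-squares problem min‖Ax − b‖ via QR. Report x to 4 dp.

x = (-1.7155, 0.5776, -1.1207)

a_1 = (-1, -1, -3, 3); ‖a_1‖ = 4.4721, so q_1 = (-0.2236, -0.2236, -0.6708, 0.6708).
q_1·a_2 = (-0.2236)·3 + (-0.2236)·3 + (-0.6708)·(-1) + 0.6708·(-1) = -1.3416.
u_2 = a_2 + 1.3416·q_1 = (2.7000, 2.7000, -1.9000, -0.1000).
‖u_2‖ = 4.2661, so q_2 = (0.6329, 0.6329, -0.4454, -0.0234).
q_1·a_3 = (-0.2236)·0 + (-0.2236)·2 + (-0.6708)·3 + 0.6708·(-4) = -5.1430; q_2·a_3 = 0.6329·0 + 0.6329·2 + (-0.4454)·3 + (-0.0234)·(-4) = 0.0234.
u_3 = a_3 + 5.1430·q_1 − 0.0234·q_2 = (-1.1648, 0.8352, -0.4396, -0.5495).
‖u_3‖ = 1.5967, so q_3 = (-0.7295, 0.5231, -0.2753, -0.3441).
Qᵀb = (-2.6833, 2.4378, -1.7894).
Back-substitute: x_3 = -1.7894/1.5967 = -1.1207.
x_2 = (2.4378 − 0.0234·(-1.1207))/4.2661 = 0.5776.
x_1 = (-2.6833 + 1.3416·0.5776 + 5.1430·(-1.1207))/4.4721 = -1.7155.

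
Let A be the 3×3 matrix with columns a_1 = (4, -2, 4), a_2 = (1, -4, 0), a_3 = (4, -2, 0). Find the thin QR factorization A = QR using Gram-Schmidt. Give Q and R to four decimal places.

Q = [[0.6667, -0.0925, 0.7396], [-0.3333, -0.9245, 0.1849], [0.6667, -0.3698, -0.6472]], R = [[6.0000, 2.0000, 3.3333], [0.0000, 3.6056, 1.4792], [0.0000, 0.0000, 2.5886]]

q_1 = a_1/‖a_1‖ = (4, -2, 4)/6.0000 = (0.6667, -0.3333, 0.6667).
r_{12} = q_1·a_2 = 2.0000.
u_2 = a_2 − 2.0000·q_1 = (-0.3333, -3.3333, -1.3333).
‖u_2‖ = 3.6056, so q_2 = (-0.0925, -0.9245, -0.3698).
r_{13} = q_1·a_3 = 3.3333; r_{23} = q_2·a_3 = 1.4792.
u_3 = a_3 − 3.3333·q_1 − 1.4792·q_2 = (1.9145, 0.4786, -1.6752).
‖u_3‖ = 2.5886, so q_3 = (0.7396, 0.1849, -0.6472).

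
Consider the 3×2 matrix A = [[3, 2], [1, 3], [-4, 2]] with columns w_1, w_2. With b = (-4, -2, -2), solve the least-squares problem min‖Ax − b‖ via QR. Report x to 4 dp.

q_1 = w_1/‖w_1‖ = (3, 1, -4)/5.0990 = (0.5883, 0.1961, -0.7845).
r_{12} = q_1·w_2 = 0.1961.
u_2 = w_2 − 0.1961·q_1 = (1.8846, 2.9615, 2.1538).
‖u_2‖ = 4.1184, so q_2 = (0.4576, 0.7191, 0.5230).
Qᵀb = (-1.1767, -4.3146).
Back-substitute: x_2 = -4.3146/4.1184 = -1.0476.
x_1 = (-1.1767 − 0.1961·(-1.0476))/5.0990 = -0.1905.

x = (-0.1905, -1.0476)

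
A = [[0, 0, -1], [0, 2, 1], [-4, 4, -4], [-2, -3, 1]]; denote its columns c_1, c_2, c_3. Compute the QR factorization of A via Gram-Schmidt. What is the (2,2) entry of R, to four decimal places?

c_1 = (0, 0, -4, -2); ‖c_1‖ = 4.4721, so q_1 = (0.0000, 0.0000, -0.8944, -0.4472).
q_1·c_2 = 0.0000·0 + 0.0000·2 + (-0.8944)·4 + (-0.4472)·(-3) = -2.2361.
u_2 = c_2 + 2.2361·q_1 = (0.0000, 2.0000, 2.0000, -4.0000).
r_{22} = ‖u_2‖ = 4.8990.

r_{22} = 4.8990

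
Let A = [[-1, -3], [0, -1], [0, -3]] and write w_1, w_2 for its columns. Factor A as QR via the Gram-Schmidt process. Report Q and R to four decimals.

Q = [[-1.0000, 0.0000], [0.0000, -0.3162], [0.0000, -0.9487]], R = [[1.0000, 3.0000], [0.0000, 3.1623]]

w_1 = (-1, 0, 0); ‖w_1‖ = 1.0000, so e_1 = (-1.0000, 0.0000, 0.0000).
e_1·w_2 = (-1.0000)·(-3) + 0.0000·(-1) + 0.0000·(-3) = 3.0000.
u_2 = w_2 − 3.0000·e_1 = (0.0000, -1.0000, -3.0000).
‖u_2‖ = 3.1623, so e_2 = (0.0000, -0.3162, -0.9487).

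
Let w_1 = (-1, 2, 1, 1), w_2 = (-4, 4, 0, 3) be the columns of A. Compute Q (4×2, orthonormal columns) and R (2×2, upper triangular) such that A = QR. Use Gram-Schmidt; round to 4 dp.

Q = [[-0.3780, -0.6240], [0.7559, -0.0960], [0.3780, -0.7200], [0.3780, 0.2880]], R = [[2.6458, 5.6695], [0.0000, 2.9761]]

w_1 = (-1, 2, 1, 1); ‖w_1‖ = 2.6458, so q_1 = (-0.3780, 0.7559, 0.3780, 0.3780).
q_1·w_2 = (-0.3780)·(-4) + 0.7559·4 + 0.3780·0 + 0.3780·3 = 5.6695.
u_2 = w_2 − 5.6695·q_1 = (-1.8571, -0.2857, -2.1429, 0.8571).
‖u_2‖ = 2.9761, so q_2 = (-0.6240, -0.0960, -0.7200, 0.2880).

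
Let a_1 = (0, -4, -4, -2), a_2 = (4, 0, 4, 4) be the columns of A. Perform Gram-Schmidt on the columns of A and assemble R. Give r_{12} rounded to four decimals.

r_{12} = -4.0000

a_1 = (0, -4, -4, -2); ‖a_1‖ = 6.0000, so q_1 = (0.0000, -0.6667, -0.6667, -0.3333).
r_{12} = q_1·a_2 = -4.0000.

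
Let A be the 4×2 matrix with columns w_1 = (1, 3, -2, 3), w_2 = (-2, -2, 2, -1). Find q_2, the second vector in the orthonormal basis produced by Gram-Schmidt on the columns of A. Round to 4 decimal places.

q_2 = (-0.7514, -0.0242, 0.3878, 0.5333)

w_1 = (1, 3, -2, 3); ‖w_1‖ = 4.7958, so q_1 = (0.2085, 0.6255, -0.4170, 0.6255).
q_1·w_2 = 0.2085·(-2) + 0.6255·(-2) + (-0.4170)·2 + 0.6255·(-1) = -3.1277.
u_2 = w_2 + 3.1277·q_1 = (-1.3478, -0.0435, 0.6957, 0.9565).
‖u_2‖ = 1.7937, so q_2 = (-0.7514, -0.0242, 0.3878, 0.5333).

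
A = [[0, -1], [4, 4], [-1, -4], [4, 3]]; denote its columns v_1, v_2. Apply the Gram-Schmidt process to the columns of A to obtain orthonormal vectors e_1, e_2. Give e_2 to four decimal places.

e_2 = (-0.3019, 0.0366, -0.9149, -0.2653)

e_1 = v_1/‖v_1‖ = (0, 4, -1, 4)/5.7446 = (0.0000, 0.6963, -0.1741, 0.6963).
r_{12} = e_1·v_2 = 5.5705.
u_2 = v_2 − 5.5705·e_1 = (-1.0000, 0.1212, -3.0303, -0.8788).
‖u_2‖ = 3.3121, so e_2 = (-0.3019, 0.0366, -0.9149, -0.2653).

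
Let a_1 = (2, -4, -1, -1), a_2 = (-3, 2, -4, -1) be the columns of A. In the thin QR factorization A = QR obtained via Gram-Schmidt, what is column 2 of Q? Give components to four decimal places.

e_2 = (-0.4253, 0.0709, -0.8595, -0.2747)

a_1 = (2, -4, -1, -1); ‖a_1‖ = 4.6904, so e_1 = (0.4264, -0.8528, -0.2132, -0.2132).
e_1·a_2 = 0.4264·(-3) + (-0.8528)·2 + (-0.2132)·(-4) + (-0.2132)·(-1) = -1.9188.
u_2 = a_2 + 1.9188·e_1 = (-2.1818, 0.3636, -4.4091, -1.4091).
‖u_2‖ = 5.1301, so e_2 = (-0.4253, 0.0709, -0.8595, -0.2747).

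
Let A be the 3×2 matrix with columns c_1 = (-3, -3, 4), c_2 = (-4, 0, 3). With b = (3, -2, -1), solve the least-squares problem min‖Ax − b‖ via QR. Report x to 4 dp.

c_1 = (-3, -3, 4); ‖c_1‖ = 5.8310, so q_1 = (-0.5145, -0.5145, 0.6860).
q_1·c_2 = (-0.5145)·(-4) + (-0.5145)·0 + 0.6860·3 = 4.1160.
u_2 = c_2 − 4.1160·q_1 = (-1.8824, 2.1176, 0.1765).
‖u_2‖ = 2.8388, so q_2 = (-0.6631, 0.7460, 0.0622).
Qᵀb = (-1.2005, -3.5433).
Back-substitute: x_2 = -3.5433/2.8388 = -1.2482.
x_1 = (-1.2005 − 4.1160·(-1.2482))/5.8310 = 0.6752.

x = (0.6752, -1.2482)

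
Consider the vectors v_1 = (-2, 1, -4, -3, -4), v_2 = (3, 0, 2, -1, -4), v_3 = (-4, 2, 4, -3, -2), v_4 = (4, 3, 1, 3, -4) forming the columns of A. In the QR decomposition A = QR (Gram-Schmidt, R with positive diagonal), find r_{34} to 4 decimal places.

e_1 = v_1/‖v_1‖ = (-2, 1, -4, -3, -4)/6.7823 = (-0.2949, 0.1474, -0.5898, -0.4423, -0.5898).
r_{12} = e_1·v_2 = 0.7372.
u_2 = v_2 − 0.7372·e_1 = (3.2174, -0.1087, 2.4348, -0.6739, -3.5652).
‖u_2‖ = 5.4274, so e_2 = (0.5928, -0.0200, 0.4486, -0.1242, -0.6569).
r_{13} = e_1·v_3 = 1.6219; r_{23} = e_2·v_3 = 1.0695.
u_3 = v_3 − 1.6219·e_1 − 1.0695·e_2 = (-4.1557, 1.7823, 4.4768, -2.1498, -0.3410).
‖u_3‖ = 6.7250, so e_3 = (-0.6179, 0.2650, 0.6657, -0.3197, -0.0507).
r_{34} = e_3·v_4 = -1.7673.

r_{34} = -1.7673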